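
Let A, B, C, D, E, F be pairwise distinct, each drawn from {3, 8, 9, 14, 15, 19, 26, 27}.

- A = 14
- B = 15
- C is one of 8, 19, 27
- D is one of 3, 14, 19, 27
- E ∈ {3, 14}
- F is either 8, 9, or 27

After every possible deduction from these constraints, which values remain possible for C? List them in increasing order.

8, 19, 27

A has just one choice, so A = 14. Remove 14 from D, E.
That leaves B = 15.
E's domain is down to {3}, so E = 3. Remove 3 from D.
No further eliminations apply; C can still be any of 8, 19, 27.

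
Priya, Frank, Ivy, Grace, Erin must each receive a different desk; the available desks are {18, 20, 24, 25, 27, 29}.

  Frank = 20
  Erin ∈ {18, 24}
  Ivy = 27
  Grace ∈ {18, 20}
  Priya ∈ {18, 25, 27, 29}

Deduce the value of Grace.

Frank's domain is down to {20}, so Frank = 20. Eliminate 20 elsewhere: Grace.
So Grace = 18.

18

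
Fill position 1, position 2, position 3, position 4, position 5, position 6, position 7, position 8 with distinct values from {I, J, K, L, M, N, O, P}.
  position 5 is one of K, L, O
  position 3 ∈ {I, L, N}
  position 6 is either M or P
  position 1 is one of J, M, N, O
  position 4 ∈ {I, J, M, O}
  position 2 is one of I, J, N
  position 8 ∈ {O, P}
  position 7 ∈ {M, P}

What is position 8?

O

Among the 8 variables, K fits only position 5 (and all 8 values in {I, J, K, L, M, N, O, P} must be used), so position 5 = K.
Among the 7 still-open variables, L fits only position 3 (and all 7 values in {I, J, L, M, N, O, P} must be used), so position 3 = L.
position 6 and position 7 share exactly the 2 values {M, P}; by pigeonhole those values go to them, so strike M, P from position 1, position 4, position 8.
So position 8 = O.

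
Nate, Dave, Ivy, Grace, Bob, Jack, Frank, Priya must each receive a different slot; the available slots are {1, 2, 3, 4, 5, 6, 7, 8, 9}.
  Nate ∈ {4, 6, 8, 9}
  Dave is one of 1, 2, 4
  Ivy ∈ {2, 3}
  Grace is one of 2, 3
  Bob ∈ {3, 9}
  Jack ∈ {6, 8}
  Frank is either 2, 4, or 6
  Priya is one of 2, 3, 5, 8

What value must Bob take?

9

The 8 variables together cover exactly {1, 2, 3, 4, 5, 6, 8, 9} — 8 values for 8 variables — and 1 appears only in Dave's list, so Dave = 1.
The 7 still-open variables draw from only 7 values {2, 3, 4, 5, 6, 8, 9}, so each is used; only Priya can be 5, hence Priya = 5.
The 2 variables Ivy and Grace are confined to {2, 3}, which locks those values in; drop them from Bob, Frank.
So Bob = 9.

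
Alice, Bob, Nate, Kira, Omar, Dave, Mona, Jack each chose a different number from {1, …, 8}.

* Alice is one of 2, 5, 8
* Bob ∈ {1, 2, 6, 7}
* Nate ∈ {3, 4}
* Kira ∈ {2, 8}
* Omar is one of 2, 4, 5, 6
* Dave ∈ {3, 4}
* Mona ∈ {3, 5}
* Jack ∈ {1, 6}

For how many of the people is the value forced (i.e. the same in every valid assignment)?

Among the 8 variables, 7 fits only Bob (and all 8 values in {1, 2, 3, 4, 5, 6, 7, 8} must be used), so Bob = 7.
The 7 still-open variables draw from only 7 values {1, 2, 3, 4, 5, 6, 8}, so each is used; only Jack can be 1, hence Jack = 1.
The 6 still-open variables together cover exactly {2, 3, 4, 5, 6, 8} — 6 values for 6 variables — and 6 appears only in Omar's list, so Omar = 6.
Nate and Dave share exactly the 2 values {3, 4}; by pigeonhole those values go to them, so strike 3, 4 from Mona.
Mona must be 5 (only option left). Strike 5 from Alice.
Determined: Bob=7, Omar=6, Mona=5, Jack=1. The other people each still have more than one consistent value. That makes 4.

4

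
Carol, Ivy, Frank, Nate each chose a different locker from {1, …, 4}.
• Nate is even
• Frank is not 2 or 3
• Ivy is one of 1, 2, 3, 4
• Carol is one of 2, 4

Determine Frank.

Among the 4 variables, 3 fits only Ivy (and all 4 values in {1, 2, 3, 4} must be used), so Ivy = 3.
Among the 3 still-open variables, 1 fits only Frank (and all 3 values in {1, 2, 4} must be used), so Frank = 1.

1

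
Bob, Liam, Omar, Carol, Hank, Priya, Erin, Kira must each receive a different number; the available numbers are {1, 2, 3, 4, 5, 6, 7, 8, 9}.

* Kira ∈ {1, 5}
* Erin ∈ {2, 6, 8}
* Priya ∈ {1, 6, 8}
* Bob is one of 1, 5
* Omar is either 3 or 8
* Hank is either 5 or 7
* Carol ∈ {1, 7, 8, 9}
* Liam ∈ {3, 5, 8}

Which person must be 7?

Hank

The 8 variables draw from only 8 values {1, 2, 3, 5, 6, 7, 8, 9}, so each is used; only Erin can be 2, hence Erin = 2.
Among the 7 still-open variables, 6 fits only Priya (and all 7 values in {1, 3, 5, 6, 7, 8, 9} must be used), so Priya = 6.
Among the 6 still-open variables, 9 fits only Carol (and all 6 values in {1, 3, 5, 7, 8, 9} must be used), so Carol = 9.
The 5 still-open variables draw from only 5 values {1, 3, 5, 7, 8}, so each is used; only Hank can be 7, hence Hank = 7.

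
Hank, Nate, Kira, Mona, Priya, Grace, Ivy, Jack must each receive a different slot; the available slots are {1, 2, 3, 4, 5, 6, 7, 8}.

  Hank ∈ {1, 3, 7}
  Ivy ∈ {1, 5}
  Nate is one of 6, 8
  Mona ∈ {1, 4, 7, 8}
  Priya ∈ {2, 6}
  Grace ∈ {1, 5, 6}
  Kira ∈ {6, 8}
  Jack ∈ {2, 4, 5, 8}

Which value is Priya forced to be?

The 8 variables draw from only 8 values {1, 2, 3, 4, 5, 6, 7, 8}, so each is used; only Hank can be 3, hence Hank = 3.
The 7 still-open variables together cover exactly {1, 2, 4, 5, 6, 7, 8} — 7 values for 7 variables — and 7 appears only in Mona's list, so Mona = 7.
Among the 6 still-open variables, 4 fits only Jack (and all 6 values in {1, 2, 4, 5, 6, 8} must be used), so Jack = 4.
The 5 still-open variables together cover exactly {1, 2, 5, 6, 8} — 5 values for 5 variables — and 2 appears only in Priya's list, so Priya = 2.

2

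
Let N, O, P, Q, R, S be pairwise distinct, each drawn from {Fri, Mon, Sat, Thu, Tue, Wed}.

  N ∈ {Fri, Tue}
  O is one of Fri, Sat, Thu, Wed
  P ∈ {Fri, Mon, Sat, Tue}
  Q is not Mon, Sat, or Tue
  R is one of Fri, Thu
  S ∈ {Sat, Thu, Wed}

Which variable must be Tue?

N

The 6 variables draw from only 6 values {Fri, Mon, Sat, Thu, Tue, Wed}, so each is used; only P can be Mon, hence P = Mon.
Among the 5 still-open variables, Tue fits only N (and all 5 values in {Fri, Sat, Thu, Tue, Wed} must be used), so N = Tue.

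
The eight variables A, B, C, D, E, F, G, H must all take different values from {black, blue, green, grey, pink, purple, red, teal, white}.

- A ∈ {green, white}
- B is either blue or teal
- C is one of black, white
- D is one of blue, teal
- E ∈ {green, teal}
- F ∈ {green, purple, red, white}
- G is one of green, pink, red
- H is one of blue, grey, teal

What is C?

B and D between them cover only {blue, teal} — a naked pair. Remove those values from E, H.
E's domain is down to {green}, so E = green. So A, F, G can't be green.
H must be grey (only option left).
A must be white (only option left). So C, F can't be white.
So C = black.

black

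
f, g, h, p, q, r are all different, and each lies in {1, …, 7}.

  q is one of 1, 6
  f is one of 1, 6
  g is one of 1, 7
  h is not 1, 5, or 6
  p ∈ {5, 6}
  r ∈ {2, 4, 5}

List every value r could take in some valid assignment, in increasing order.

f and q between them cover only {1, 6} — a naked pair. Remove those values from g, p.
g's domain is down to {7}, so g = 7. Strike 7 from h.
p must be 5 (only option left). So r can't be 5.
No further eliminations apply; r can still be any of 2, 4.

2, 4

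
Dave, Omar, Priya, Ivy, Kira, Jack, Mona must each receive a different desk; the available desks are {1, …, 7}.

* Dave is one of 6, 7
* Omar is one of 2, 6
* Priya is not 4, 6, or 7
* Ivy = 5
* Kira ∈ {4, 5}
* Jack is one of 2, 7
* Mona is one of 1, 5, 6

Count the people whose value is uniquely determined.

Ivy has just one choice, so Ivy = 5. Eliminate 5 elsewhere: Priya, Kira, Mona.
That leaves Kira = 4.
The 5 still-open variables draw from only 5 values {1, 2, 3, 6, 7}, so each is used; only Priya can be 3, hence Priya = 3.
The 4 still-open variables draw from only 4 values {1, 2, 6, 7}, so each is used; only Mona can be 1, hence Mona = 1.
Determined: Priya=3, Ivy=5, Kira=4, Mona=1. The other people each still have more than one consistent value. That makes 4.

4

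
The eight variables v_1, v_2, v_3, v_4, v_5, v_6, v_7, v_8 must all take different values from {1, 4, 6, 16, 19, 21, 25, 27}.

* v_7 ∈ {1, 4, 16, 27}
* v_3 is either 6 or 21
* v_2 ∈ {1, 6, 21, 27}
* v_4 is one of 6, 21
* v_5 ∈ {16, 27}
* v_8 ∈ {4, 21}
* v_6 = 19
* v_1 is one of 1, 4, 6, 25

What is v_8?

4

v_6's domain is down to {19}, so v_6 = 19.
Among the 7 still-open variables, 25 fits only v_1 (and all 7 values in {1, 4, 6, 16, 21, 25, 27} must be used), so v_1 = 25.
The 2 variables v_3 and v_4 are confined to {6, 21}, which locks those values in; drop them from v_2, v_8.
So v_8 = 4.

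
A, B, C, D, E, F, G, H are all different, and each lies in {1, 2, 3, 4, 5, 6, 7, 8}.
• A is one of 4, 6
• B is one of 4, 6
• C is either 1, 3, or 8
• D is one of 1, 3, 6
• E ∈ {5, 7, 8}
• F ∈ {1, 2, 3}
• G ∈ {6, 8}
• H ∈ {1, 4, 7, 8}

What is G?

8

The 8 variables together cover exactly {1, 2, 3, 4, 5, 6, 7, 8} — 8 values for 8 variables — and 2 appears only in F's list, so F = 2.
Among the 7 still-open variables, 5 fits only E (and all 7 values in {1, 3, 4, 5, 6, 7, 8} must be used), so E = 5.
Among the 6 still-open variables, 7 fits only H (and all 6 values in {1, 3, 4, 6, 7, 8} must be used), so H = 7.
The 2 variables A and B are confined to {4, 6}, which locks those values in; drop them from D, G.
So G = 8.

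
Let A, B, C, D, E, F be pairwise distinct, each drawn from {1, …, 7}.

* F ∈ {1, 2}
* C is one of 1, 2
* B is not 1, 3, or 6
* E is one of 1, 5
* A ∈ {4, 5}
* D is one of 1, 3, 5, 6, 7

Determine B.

C and F share exactly the 2 values {1, 2}; by pigeonhole those values go to them, so strike 1, 2 from B, D, E.
E has just one choice, so E = 5. Strike 5 from A, B, D.
That leaves A = 4. So B can't be 4.
So B = 7.

7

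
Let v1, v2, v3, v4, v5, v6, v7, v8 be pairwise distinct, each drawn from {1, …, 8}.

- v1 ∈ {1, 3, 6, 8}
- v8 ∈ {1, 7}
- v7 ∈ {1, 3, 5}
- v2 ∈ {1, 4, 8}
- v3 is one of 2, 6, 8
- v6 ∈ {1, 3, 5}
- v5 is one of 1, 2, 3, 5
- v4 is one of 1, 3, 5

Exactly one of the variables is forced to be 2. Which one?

v5

Among the 8 variables, 4 fits only v2 (and all 8 values in {1, 2, 3, 4, 5, 6, 7, 8} must be used), so v2 = 4.
The 7 still-open variables together cover exactly {1, 2, 3, 5, 6, 7, 8} — 7 values for 7 variables — and 7 appears only in v8's list, so v8 = 7.
v4, v6, v7 between them cover only {1, 3, 5} — a naked triple. Remove those values from v1, v5.
So 2 goes to v5.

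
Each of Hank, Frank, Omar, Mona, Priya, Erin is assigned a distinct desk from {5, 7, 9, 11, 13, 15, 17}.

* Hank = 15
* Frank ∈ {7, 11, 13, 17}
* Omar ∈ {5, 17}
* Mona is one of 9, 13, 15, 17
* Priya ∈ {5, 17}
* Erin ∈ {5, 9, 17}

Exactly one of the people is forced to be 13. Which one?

Mona

Hank has just one choice, so Hank = 15. Eliminate 15 elsewhere: Mona.
Omar and Priya share exactly the 2 values {5, 17}; by pigeonhole those values go to them, so strike 5, 17 from Frank, Mona, Erin.
That leaves Erin = 9. Remove 9 from Mona.
So 13 goes to Mona.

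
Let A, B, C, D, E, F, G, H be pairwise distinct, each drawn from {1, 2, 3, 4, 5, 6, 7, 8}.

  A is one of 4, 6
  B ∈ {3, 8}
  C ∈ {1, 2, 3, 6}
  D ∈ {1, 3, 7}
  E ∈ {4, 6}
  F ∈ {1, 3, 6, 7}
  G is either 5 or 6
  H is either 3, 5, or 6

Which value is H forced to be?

3

The 8 variables together cover exactly {1, 2, 3, 4, 5, 6, 7, 8} — 8 values for 8 variables — and 2 appears only in C's list, so C = 2.
Among the 7 still-open variables, 8 fits only B (and all 7 values in {1, 3, 4, 5, 6, 7, 8} must be used), so B = 8.
The 2 variables A and E are confined to {4, 6}, which locks those values in; drop them from F, G, H.
G has just one choice, so G = 5. Remove 5 from H.
So H = 3.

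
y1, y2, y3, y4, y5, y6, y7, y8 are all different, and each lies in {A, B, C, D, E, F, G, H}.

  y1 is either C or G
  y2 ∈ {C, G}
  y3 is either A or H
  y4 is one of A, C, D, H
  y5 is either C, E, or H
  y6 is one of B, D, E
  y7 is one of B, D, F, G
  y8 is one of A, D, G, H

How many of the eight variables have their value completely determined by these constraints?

3

The 8 variables together cover exactly {A, B, C, D, E, F, G, H} — 8 values for 8 variables — and F appears only in y7's list, so y7 = F.
The 7 still-open variables draw from only 7 values {A, B, C, D, E, G, H}, so each is used; only y6 can be B, hence y6 = B.
Among the 6 still-open variables, E fits only y5 (and all 6 values in {A, C, D, E, G, H} must be used), so y5 = E.
y1 and y2 share exactly the 2 values {C, G}; by pigeonhole those values go to them, so strike C, G from y4, y8.
Determined: y5=E, y6=B, y7=F. The other variables each still have more than one consistent value. That makes 3.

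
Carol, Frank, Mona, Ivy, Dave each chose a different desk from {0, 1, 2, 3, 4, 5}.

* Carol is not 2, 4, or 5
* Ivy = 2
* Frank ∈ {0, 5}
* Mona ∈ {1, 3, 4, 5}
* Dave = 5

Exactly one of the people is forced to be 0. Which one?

Ivy must be 2 (only option left).
Dave has just one choice, so Dave = 5. Eliminate 5 elsewhere: Frank, Mona.
So 0 goes to Frank.

Frank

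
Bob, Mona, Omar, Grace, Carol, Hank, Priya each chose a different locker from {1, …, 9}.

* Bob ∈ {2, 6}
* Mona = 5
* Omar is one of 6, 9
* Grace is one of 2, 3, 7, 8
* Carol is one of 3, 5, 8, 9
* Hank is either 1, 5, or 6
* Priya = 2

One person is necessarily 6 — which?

Bob

Mona has just one choice, so Mona = 5. So Carol, Hank can't be 5.
Priya must be 2 (only option left). Remove 2 from Bob, Grace.
So 6 goes to Bob.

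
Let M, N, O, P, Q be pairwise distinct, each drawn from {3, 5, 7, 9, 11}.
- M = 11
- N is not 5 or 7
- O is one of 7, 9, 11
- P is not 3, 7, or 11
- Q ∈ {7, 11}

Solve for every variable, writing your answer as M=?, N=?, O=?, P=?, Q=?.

M has just one choice, so M = 11. Strike 11 from N, O, Q.
Q's domain is down to {7}, so Q = 7. Eliminate 7 elsewhere: O.
O must be 9 (only option left). Strike 9 from N, P.
P's domain is down to {5}, so P = 5.
N has just one choice, so N = 3.

M=11, N=3, O=9, P=5, Q=7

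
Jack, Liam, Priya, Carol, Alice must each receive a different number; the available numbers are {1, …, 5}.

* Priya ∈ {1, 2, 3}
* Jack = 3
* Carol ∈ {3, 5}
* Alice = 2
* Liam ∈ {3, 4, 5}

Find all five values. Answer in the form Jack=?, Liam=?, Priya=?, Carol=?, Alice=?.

Jack=3, Liam=4, Priya=1, Carol=5, Alice=2

Jack must be 3 (only option left). So Liam, Priya, Carol can't be 3.
That leaves Carol = 5. Strike 5 from Liam.
Alice must be 2 (only option left). Eliminate 2 elsewhere: Priya.
That leaves Liam = 4.
That leaves Priya = 1.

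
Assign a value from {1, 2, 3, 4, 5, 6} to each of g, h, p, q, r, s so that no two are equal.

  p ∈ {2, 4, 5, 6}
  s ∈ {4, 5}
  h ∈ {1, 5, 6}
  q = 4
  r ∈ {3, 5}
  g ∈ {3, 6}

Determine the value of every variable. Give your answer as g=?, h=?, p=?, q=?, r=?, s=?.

q's domain is down to {4}, so q = 4. So p, s can't be 4.
That leaves s = 5. So h, p, r can't be 5.
r must be 3 (only option left). Strike 3 from g.
g must be 6 (only option left). Eliminate 6 elsewhere: h, p.
h must be 1 (only option left).
p must be 2 (only option left).

g=6, h=1, p=2, q=4, r=3, s=5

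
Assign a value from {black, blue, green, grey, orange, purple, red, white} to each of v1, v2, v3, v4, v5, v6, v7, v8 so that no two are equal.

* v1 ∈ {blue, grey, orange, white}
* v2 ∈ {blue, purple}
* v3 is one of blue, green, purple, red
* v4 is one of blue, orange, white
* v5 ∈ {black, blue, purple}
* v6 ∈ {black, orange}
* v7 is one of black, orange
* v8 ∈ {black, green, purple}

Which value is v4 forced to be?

white

Among the 8 variables, grey fits only v1 (and all 8 values in {black, blue, green, grey, orange, purple, red, white} must be used), so v1 = grey.
The 7 still-open variables together cover exactly {black, blue, green, orange, purple, red, white} — 7 values for 7 variables — and red appears only in v3's list, so v3 = red.
Among the 6 still-open variables, green fits only v8 (and all 6 values in {black, blue, green, orange, purple, white} must be used), so v8 = green.
Among the 5 still-open variables, white fits only v4 (and all 5 values in {black, blue, orange, purple, white} must be used), so v4 = white.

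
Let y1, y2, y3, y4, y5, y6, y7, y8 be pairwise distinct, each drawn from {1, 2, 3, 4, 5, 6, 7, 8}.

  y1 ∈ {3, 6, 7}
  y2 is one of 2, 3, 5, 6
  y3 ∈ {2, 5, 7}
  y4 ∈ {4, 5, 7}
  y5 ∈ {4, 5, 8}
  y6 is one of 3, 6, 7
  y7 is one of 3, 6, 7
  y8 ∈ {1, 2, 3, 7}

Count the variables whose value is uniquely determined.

The 8 variables draw from only 8 values {1, 2, 3, 4, 5, 6, 7, 8}, so each is used; only y8 can be 1, hence y8 = 1.
The 7 still-open variables together cover exactly {2, 3, 4, 5, 6, 7, 8} — 7 values for 7 variables — and 8 appears only in y5's list, so y5 = 8.
Among the 6 still-open variables, 4 fits only y4 (and all 6 values in {2, 3, 4, 5, 6, 7} must be used), so y4 = 4.
y1, y6, y7 share exactly the 3 values {3, 6, 7}; by pigeonhole those values go to them, so strike 3, 6, 7 from y2, y3.
Determined: y4=4, y5=8, y8=1. The other variables each still have more than one consistent value. That makes 3.

3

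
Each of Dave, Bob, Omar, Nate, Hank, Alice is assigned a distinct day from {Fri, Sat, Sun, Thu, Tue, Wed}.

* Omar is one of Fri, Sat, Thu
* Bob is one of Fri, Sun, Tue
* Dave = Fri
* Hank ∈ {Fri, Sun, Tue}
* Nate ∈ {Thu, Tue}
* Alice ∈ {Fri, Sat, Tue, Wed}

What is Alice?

Dave must be Fri (only option left). Eliminate Fri elsewhere: Bob, Omar, Hank, Alice.
The 5 still-open variables draw from only 5 values {Sat, Sun, Thu, Tue, Wed}, so each is used; only Alice can be Wed, hence Alice = Wed.

Wed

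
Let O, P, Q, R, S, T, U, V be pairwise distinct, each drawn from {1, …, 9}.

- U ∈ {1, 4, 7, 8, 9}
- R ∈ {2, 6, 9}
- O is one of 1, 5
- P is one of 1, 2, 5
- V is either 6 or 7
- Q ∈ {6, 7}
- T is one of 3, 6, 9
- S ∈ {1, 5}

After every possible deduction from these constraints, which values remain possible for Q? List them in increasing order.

6, 7

O and S share exactly the 2 values {1, 5}; by pigeonhole those values go to them, so strike 1, 5 from P, U.
P must be 2 (only option left). Eliminate 2 elsewhere: R.
Q and V share exactly the 2 values {6, 7}; by pigeonhole those values go to them, so strike 6, 7 from R, T, U.
R has just one choice, so R = 9. Eliminate 9 elsewhere: T, U.
T must be 3 (only option left).
No further eliminations apply; Q can still be any of 6, 7.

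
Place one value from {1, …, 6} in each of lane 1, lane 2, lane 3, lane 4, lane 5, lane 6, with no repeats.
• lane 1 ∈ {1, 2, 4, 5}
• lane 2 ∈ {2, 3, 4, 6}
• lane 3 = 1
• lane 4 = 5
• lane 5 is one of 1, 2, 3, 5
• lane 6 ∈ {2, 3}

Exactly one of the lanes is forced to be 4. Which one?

lane 1

lane 3 has just one choice, so lane 3 = 1. Eliminate 1 elsewhere: lane 1, lane 5.
lane 4's domain is down to {5}, so lane 4 = 5. Strike 5 from lane 1, lane 5.
Among the 4 still-open variables, 6 fits only lane 2 (and all 4 values in {2, 3, 4, 6} must be used), so lane 2 = 6.
The 3 still-open variables together cover exactly {2, 3, 4} — 3 values for 3 variables — and 4 appears only in lane 1's list, so lane 1 = 4.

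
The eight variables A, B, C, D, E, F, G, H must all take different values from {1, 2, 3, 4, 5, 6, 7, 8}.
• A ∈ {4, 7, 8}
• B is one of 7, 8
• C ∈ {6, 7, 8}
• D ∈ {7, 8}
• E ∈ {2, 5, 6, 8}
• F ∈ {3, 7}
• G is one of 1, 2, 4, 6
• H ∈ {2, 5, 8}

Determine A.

4

The 8 variables draw from only 8 values {1, 2, 3, 4, 5, 6, 7, 8}, so each is used; only G can be 1, hence G = 1.
The 7 still-open variables together cover exactly {2, 3, 4, 5, 6, 7, 8} — 7 values for 7 variables — and 3 appears only in F's list, so F = 3.
Among the 6 still-open variables, 4 fits only A (and all 6 values in {2, 4, 5, 6, 7, 8} must be used), so A = 4.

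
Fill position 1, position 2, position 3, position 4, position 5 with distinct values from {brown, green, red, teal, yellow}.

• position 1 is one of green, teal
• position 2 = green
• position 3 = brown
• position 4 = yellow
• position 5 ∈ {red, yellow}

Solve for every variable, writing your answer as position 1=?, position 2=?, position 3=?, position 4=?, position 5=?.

position 1=teal, position 2=green, position 3=brown, position 4=yellow, position 5=red

position 2's domain is down to {green}, so position 2 = green. Strike green from position 1.
position 3's domain is down to {brown}, so position 3 = brown.
position 4's domain is down to {yellow}, so position 4 = yellow. So position 5 can't be yellow.
position 5 must be red (only option left).
position 1's domain is down to {teal}, so position 1 = teal.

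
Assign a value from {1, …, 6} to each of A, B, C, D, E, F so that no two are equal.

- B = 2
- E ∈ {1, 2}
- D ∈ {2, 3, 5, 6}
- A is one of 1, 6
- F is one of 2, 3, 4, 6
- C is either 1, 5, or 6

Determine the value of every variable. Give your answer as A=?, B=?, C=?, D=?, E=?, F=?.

A=6, B=2, C=5, D=3, E=1, F=4

B must be 2 (only option left). Eliminate 2 elsewhere: D, E, F.
That leaves E = 1. Eliminate 1 elsewhere: A, C.
A must be 6 (only option left). Eliminate 6 elsewhere: C, D, F.
That leaves C = 5. Eliminate 5 elsewhere: D.
D has just one choice, so D = 3. Eliminate 3 elsewhere: F.
F has just one choice, so F = 4.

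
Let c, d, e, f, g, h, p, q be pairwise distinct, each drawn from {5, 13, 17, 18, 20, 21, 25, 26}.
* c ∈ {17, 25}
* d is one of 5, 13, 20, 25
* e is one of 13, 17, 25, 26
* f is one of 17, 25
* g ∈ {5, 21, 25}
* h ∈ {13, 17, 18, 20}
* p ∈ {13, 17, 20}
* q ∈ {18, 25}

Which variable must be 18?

q

Among the 8 variables, 21 fits only g (and all 8 values in {5, 13, 17, 18, 20, 21, 25, 26} must be used), so g = 21.
The 7 still-open variables draw from only 7 values {5, 13, 17, 18, 20, 25, 26}, so each is used; only d can be 5, hence d = 5.
The 6 still-open variables draw from only 6 values {13, 17, 18, 20, 25, 26}, so each is used; only e can be 26, hence e = 26.
c and f between them cover only {17, 25} — a naked pair. Remove those values from h, p, q.
So 18 goes to q.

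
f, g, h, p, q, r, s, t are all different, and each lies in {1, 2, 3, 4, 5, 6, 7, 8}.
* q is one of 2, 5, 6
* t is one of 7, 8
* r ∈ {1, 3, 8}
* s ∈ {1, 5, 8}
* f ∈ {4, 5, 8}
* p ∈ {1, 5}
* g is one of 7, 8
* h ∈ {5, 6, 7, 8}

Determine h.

The 8 variables together cover exactly {1, 2, 3, 4, 5, 6, 7, 8} — 8 values for 8 variables — and 2 appears only in q's list, so q = 2.
The 7 still-open variables draw from only 7 values {1, 3, 4, 5, 6, 7, 8}, so each is used; only r can be 3, hence r = 3.
The 6 still-open variables together cover exactly {1, 4, 5, 6, 7, 8} — 6 values for 6 variables — and 4 appears only in f's list, so f = 4.
Among the 5 still-open variables, 6 fits only h (and all 5 values in {1, 5, 6, 7, 8} must be used), so h = 6.

6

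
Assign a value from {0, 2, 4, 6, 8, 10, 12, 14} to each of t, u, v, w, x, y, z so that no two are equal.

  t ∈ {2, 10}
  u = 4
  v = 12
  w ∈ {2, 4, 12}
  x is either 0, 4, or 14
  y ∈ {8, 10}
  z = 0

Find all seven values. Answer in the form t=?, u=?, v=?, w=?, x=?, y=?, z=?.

t=10, u=4, v=12, w=2, x=14, y=8, z=0

u's domain is down to {4}, so u = 4. So w, x can't be 4.
v must be 12 (only option left). Strike 12 from w.
w must be 2 (only option left). Eliminate 2 elsewhere: t.
z has just one choice, so z = 0. Remove 0 from x.
t has just one choice, so t = 10. Strike 10 from y.
x must be 14 (only option left).
That leaves y = 8.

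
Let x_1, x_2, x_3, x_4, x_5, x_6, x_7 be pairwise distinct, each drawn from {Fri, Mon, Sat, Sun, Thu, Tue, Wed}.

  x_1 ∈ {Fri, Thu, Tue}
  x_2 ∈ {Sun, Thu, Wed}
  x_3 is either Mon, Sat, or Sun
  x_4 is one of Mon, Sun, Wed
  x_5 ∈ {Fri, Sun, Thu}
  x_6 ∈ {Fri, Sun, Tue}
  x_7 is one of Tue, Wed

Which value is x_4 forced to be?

Mon

Among the 7 variables, Sat fits only x_3 (and all 7 values in {Fri, Mon, Sat, Sun, Thu, Tue, Wed} must be used), so x_3 = Sat.
The 6 still-open variables draw from only 6 values {Fri, Mon, Sun, Thu, Tue, Wed}, so each is used; only x_4 can be Mon, hence x_4 = Mon.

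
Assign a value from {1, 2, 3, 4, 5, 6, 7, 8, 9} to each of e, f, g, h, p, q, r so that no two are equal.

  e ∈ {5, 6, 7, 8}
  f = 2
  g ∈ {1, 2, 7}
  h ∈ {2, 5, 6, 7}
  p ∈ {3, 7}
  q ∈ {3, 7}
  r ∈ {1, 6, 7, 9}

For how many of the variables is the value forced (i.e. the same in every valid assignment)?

f's domain is down to {2}, so f = 2. Remove 2 from g, h.
The 2 variables p and q are confined to {3, 7}, which locks those values in; drop them from e, g, h, r.
g must be 1 (only option left). Remove 1 from r.
Determined: f=2, g=1. The other variables each still have more than one consistent value. That makes 2.

2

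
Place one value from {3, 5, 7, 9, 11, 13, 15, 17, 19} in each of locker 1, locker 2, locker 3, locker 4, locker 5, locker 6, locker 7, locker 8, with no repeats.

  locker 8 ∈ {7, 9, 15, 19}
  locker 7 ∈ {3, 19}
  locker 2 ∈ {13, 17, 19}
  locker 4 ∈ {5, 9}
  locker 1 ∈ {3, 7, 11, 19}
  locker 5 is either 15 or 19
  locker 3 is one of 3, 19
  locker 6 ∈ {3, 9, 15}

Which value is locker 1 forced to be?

locker 3 and locker 7 share exactly the 2 values {3, 19}; by pigeonhole those values go to them, so strike 3, 19 from locker 1, locker 2, locker 5, locker 6, locker 8.
locker 5's domain is down to {15}, so locker 5 = 15. Strike 15 from locker 6, locker 8.
locker 6 has just one choice, so locker 6 = 9. Eliminate 9 elsewhere: locker 4, locker 8.
locker 8 has just one choice, so locker 8 = 7. Strike 7 from locker 1.
So locker 1 = 11.

11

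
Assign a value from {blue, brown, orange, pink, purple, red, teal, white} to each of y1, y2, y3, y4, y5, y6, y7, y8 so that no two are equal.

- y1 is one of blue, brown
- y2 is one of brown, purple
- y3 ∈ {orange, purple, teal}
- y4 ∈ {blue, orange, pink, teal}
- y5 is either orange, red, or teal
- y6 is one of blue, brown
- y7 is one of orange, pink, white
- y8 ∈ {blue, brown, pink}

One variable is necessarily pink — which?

Among the 8 variables, red fits only y5 (and all 8 values in {blue, brown, orange, pink, purple, red, teal, white} must be used), so y5 = red.
The 7 still-open variables together cover exactly {blue, brown, orange, pink, purple, teal, white} — 7 values for 7 variables — and white appears only in y7's list, so y7 = white.
y1 and y6 share exactly the 2 values {blue, brown}; by pigeonhole those values go to them, so strike blue, brown from y2, y4, y8.
So pink goes to y8.

y8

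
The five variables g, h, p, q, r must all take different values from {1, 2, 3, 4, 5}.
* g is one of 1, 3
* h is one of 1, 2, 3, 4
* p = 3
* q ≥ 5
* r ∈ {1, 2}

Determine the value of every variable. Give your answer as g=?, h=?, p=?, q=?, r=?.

g=1, h=4, p=3, q=5, r=2

p has just one choice, so p = 3. So g, h can't be 3.
q must be 5 (only option left).
That leaves g = 1. Remove 1 from h, r.
r's domain is down to {2}, so r = 2. Strike 2 from h.
That leaves h = 4.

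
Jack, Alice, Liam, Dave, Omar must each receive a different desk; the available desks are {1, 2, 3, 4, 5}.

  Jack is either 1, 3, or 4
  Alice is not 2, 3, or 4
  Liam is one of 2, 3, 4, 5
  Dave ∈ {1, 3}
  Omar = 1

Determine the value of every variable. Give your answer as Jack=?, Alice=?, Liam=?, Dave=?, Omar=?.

Jack=4, Alice=5, Liam=2, Dave=3, Omar=1

Omar's domain is down to {1}, so Omar = 1. Eliminate 1 elsewhere: Jack, Alice, Dave.
That leaves Alice = 5. Strike 5 from Liam.
Dave has just one choice, so Dave = 3. Remove 3 from Jack, Liam.
Jack must be 4 (only option left). So Liam can't be 4.
Liam must be 2 (only option left).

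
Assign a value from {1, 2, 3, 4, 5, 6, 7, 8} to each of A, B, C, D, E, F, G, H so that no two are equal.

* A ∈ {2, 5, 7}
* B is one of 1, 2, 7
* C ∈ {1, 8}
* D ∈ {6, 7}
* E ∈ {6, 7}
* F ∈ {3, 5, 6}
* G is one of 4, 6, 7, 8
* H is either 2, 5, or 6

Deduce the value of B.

1

Among the 8 variables, 3 fits only F (and all 8 values in {1, 2, 3, 4, 5, 6, 7, 8} must be used), so F = 3.
The 7 still-open variables draw from only 7 values {1, 2, 4, 5, 6, 7, 8}, so each is used; only G can be 4, hence G = 4.
The 6 still-open variables draw from only 6 values {1, 2, 5, 6, 7, 8}, so each is used; only C can be 8, hence C = 8.
Among the 5 still-open variables, 1 fits only B (and all 5 values in {1, 2, 5, 6, 7} must be used), so B = 1.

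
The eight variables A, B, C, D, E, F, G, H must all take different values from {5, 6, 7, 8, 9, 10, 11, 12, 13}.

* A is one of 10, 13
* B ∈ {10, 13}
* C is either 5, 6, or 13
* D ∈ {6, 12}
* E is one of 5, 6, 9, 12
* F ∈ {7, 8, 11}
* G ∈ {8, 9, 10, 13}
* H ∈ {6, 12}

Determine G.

8

The 2 variables A and B are confined to {10, 13}, which locks those values in; drop them from C, G.
D and H share exactly the 2 values {6, 12}; by pigeonhole those values go to them, so strike 6, 12 from C, E.
C has just one choice, so C = 5. Strike 5 from E.
E must be 9 (only option left). So G can't be 9.
So G = 8.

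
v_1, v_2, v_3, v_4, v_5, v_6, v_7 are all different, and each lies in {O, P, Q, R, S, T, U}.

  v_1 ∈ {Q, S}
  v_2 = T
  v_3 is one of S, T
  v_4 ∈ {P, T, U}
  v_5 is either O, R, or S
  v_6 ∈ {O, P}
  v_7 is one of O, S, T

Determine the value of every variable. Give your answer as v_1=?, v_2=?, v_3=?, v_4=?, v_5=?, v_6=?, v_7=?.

v_2 has just one choice, so v_2 = T. Remove T from v_3, v_4, v_7.
v_3 must be S (only option left). Remove S from v_1, v_5, v_7.
v_7 has just one choice, so v_7 = O. So v_5, v_6 can't be O.
That leaves v_1 = Q.
v_5 must be R (only option left).
v_6's domain is down to {P}, so v_6 = P. Eliminate P elsewhere: v_4.
v_4 has just one choice, so v_4 = U.

v_1=Q, v_2=T, v_3=S, v_4=U, v_5=R, v_6=P, v_7=O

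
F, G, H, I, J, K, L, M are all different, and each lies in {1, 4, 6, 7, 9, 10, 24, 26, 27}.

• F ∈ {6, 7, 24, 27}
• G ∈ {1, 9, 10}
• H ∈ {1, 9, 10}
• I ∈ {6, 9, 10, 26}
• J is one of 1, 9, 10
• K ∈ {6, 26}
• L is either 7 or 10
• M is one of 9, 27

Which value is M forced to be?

27

The 8 variables draw from only 8 values {1, 6, 7, 9, 10, 24, 26, 27}, so each is used; only F can be 24, hence F = 24.
The 7 still-open variables draw from only 7 values {1, 6, 7, 9, 10, 26, 27}, so each is used; only L can be 7, hence L = 7.
The 6 still-open variables together cover exactly {1, 6, 9, 10, 26, 27} — 6 values for 6 variables — and 27 appears only in M's list, so M = 27.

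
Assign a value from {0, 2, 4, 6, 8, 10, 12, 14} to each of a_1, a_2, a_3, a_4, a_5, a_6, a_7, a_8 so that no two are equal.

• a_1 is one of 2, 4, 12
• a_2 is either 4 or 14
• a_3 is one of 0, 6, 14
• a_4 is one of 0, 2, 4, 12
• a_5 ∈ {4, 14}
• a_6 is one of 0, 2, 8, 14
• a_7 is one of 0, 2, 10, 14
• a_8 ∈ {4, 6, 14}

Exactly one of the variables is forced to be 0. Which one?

Among the 8 variables, 8 fits only a_6 (and all 8 values in {0, 2, 4, 6, 8, 10, 12, 14} must be used), so a_6 = 8.
The 7 still-open variables together cover exactly {0, 2, 4, 6, 10, 12, 14} — 7 values for 7 variables — and 10 appears only in a_7's list, so a_7 = 10.
The 2 variables a_2 and a_5 are confined to {4, 14}, which locks those values in; drop them from a_1, a_3, a_4, a_8.
a_8 must be 6 (only option left). So a_3 can't be 6.
So 0 goes to a_3.

a_3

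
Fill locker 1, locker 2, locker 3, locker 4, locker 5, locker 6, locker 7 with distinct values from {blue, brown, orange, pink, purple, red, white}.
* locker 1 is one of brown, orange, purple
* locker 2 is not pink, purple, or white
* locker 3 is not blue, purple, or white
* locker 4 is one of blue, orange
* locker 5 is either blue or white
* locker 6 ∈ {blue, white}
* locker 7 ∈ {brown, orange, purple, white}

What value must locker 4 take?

orange

The 7 variables draw from only 7 values {blue, brown, orange, pink, purple, red, white}, so each is used; only locker 3 can be pink, hence locker 3 = pink.
Among the 6 still-open variables, red fits only locker 2 (and all 6 values in {blue, brown, orange, purple, red, white} must be used), so locker 2 = red.
locker 5 and locker 6 share exactly the 2 values {blue, white}; by pigeonhole those values go to them, so strike blue, white from locker 4, locker 7.
So locker 4 = orange.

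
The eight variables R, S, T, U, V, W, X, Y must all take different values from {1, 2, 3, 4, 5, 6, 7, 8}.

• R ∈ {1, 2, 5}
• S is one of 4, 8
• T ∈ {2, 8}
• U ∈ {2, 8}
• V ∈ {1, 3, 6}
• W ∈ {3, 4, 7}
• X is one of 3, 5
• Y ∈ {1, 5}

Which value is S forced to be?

4

Among the 8 variables, 6 fits only V (and all 8 values in {1, 2, 3, 4, 5, 6, 7, 8} must be used), so V = 6.
The 7 still-open variables draw from only 7 values {1, 2, 3, 4, 5, 7, 8}, so each is used; only W can be 7, hence W = 7.
Among the 6 still-open variables, 3 fits only X (and all 6 values in {1, 2, 3, 4, 5, 8} must be used), so X = 3.
The 5 still-open variables together cover exactly {1, 2, 4, 5, 8} — 5 values for 5 variables — and 4 appears only in S's list, so S = 4.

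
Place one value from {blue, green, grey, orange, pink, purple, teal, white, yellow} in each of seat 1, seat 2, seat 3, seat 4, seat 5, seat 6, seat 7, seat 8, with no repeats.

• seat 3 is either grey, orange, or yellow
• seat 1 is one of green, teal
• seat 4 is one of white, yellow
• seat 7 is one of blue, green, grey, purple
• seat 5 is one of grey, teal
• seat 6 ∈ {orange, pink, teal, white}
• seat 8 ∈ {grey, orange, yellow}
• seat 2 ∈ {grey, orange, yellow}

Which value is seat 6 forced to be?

pink

seat 2, seat 3, seat 8 share exactly the 3 values {grey, orange, yellow}; by pigeonhole those values go to them, so strike grey, orange, yellow from seat 4, seat 5, seat 6, seat 7.
seat 4 must be white (only option left). Remove white from seat 6.
seat 5 has just one choice, so seat 5 = teal. Eliminate teal elsewhere: seat 1, seat 6.
So seat 6 = pink.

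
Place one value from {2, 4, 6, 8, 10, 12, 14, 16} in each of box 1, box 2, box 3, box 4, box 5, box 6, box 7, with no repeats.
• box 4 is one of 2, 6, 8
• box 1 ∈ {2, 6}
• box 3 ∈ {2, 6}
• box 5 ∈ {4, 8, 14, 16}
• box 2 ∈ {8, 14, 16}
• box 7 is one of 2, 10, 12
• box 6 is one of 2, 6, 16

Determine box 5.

4

The 2 variables box 1 and box 3 are confined to {2, 6}, which locks those values in; drop them from box 4, box 6, box 7.
box 4 must be 8 (only option left). Eliminate 8 elsewhere: box 2, box 5.
box 6 has just one choice, so box 6 = 16. Eliminate 16 elsewhere: box 2, box 5.
box 2's domain is down to {14}, so box 2 = 14. Remove 14 from box 5.
So box 5 = 4.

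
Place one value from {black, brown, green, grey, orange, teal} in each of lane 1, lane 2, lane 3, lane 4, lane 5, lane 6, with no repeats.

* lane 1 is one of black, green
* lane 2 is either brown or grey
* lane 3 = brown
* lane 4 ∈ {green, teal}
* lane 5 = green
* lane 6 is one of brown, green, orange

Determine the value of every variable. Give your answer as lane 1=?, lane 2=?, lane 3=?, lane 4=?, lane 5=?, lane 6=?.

lane 1=black, lane 2=grey, lane 3=brown, lane 4=teal, lane 5=green, lane 6=orange

lane 3 has just one choice, so lane 3 = brown. Eliminate brown elsewhere: lane 2, lane 6.
lane 5 must be green (only option left). Remove green from lane 1, lane 4, lane 6.
lane 6 has just one choice, so lane 6 = orange.
That leaves lane 1 = black.
lane 2 has just one choice, so lane 2 = grey.
lane 4 has just one choice, so lane 4 = teal.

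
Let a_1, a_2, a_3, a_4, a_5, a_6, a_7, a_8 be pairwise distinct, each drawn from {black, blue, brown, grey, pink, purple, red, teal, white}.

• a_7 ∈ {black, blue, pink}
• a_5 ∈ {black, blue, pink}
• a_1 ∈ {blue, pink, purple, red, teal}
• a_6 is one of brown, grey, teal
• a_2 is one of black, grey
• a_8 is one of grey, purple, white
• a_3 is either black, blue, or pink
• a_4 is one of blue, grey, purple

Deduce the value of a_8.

white

The 3 variables a_3, a_5, a_7 are confined to {black, blue, pink}, which locks those values in; drop them from a_1, a_2, a_4.
That leaves a_2 = grey. Eliminate grey elsewhere: a_4, a_6, a_8.
a_4 must be purple (only option left). So a_1, a_8 can't be purple.
So a_8 = white.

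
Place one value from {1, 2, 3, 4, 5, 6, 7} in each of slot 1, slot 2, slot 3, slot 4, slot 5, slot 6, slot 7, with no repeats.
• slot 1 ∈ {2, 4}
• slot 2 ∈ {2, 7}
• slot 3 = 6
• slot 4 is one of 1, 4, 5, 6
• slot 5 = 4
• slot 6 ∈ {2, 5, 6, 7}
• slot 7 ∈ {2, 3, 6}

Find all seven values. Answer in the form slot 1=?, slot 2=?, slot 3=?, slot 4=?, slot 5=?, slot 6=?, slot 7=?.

slot 3 must be 6 (only option left). Remove 6 from slot 4, slot 6, slot 7.
slot 5's domain is down to {4}, so slot 5 = 4. So slot 1, slot 4 can't be 4.
slot 1's domain is down to {2}, so slot 1 = 2. Eliminate 2 elsewhere: slot 2, slot 6, slot 7.
slot 2's domain is down to {7}, so slot 2 = 7. So slot 6 can't be 7.
That leaves slot 6 = 5. So slot 4 can't be 5.
slot 7 must be 3 (only option left).
slot 4's domain is down to {1}, so slot 4 = 1.

slot 1=2, slot 2=7, slot 3=6, slot 4=1, slot 5=4, slot 6=5, slot 7=3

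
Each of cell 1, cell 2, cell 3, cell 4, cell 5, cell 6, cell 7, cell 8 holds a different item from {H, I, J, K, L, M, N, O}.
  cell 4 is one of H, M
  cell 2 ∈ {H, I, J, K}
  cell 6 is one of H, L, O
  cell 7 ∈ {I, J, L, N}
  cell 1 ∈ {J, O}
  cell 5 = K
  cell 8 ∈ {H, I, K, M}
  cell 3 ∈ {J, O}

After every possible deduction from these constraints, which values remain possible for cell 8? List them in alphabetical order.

H, I, M

cell 5 must be K (only option left). Eliminate K elsewhere: cell 2, cell 8.
Among the 7 still-open variables, N fits only cell 7 (and all 7 values in {H, I, J, L, M, N, O} must be used), so cell 7 = N.
Among the 6 still-open variables, L fits only cell 6 (and all 6 values in {H, I, J, L, M, O} must be used), so cell 6 = L.
cell 1 and cell 3 share exactly the 2 values {J, O}; by pigeonhole those values go to them, so strike J, O from cell 2.
No further eliminations apply; cell 8 can still be any of H, I, M.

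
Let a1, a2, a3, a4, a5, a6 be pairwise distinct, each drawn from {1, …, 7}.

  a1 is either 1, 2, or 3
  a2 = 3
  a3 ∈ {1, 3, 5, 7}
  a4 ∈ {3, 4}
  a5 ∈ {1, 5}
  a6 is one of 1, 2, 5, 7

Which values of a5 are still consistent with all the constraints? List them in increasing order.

a2 must be 3 (only option left). Eliminate 3 elsewhere: a1, a3, a4.
That leaves a4 = 4.
No further eliminations apply; a5 can still be any of 1, 5.

1, 5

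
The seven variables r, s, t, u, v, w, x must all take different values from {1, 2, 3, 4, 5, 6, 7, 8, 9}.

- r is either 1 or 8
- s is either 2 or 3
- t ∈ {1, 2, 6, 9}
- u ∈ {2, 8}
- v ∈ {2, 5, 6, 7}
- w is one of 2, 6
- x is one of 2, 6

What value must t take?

w and x between them cover only {2, 6} — a naked pair. Remove those values from s, t, u, v.
s's domain is down to {3}, so s = 3.
u has just one choice, so u = 8. Eliminate 8 elsewhere: r.
r has just one choice, so r = 1. Eliminate 1 elsewhere: t.
So t = 9.

9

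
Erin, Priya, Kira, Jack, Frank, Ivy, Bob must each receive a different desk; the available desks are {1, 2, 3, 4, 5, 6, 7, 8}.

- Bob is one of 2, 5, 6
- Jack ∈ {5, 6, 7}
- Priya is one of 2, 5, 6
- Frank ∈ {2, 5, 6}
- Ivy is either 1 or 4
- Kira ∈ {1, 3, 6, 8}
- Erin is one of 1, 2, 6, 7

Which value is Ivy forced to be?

The 3 variables Priya, Frank, Bob are confined to {2, 5, 6}, which locks those values in; drop them from Erin, Kira, Jack.
That leaves Jack = 7. Remove 7 from Erin.
Erin must be 1 (only option left). Eliminate 1 elsewhere: Kira, Ivy.
So Ivy = 4.

4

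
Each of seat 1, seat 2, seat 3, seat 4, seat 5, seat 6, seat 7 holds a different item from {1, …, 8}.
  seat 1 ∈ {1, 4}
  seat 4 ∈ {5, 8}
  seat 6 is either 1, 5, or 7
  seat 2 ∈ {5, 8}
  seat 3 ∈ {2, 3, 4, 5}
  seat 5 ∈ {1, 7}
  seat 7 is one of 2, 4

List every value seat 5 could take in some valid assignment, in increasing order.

1, 7

The 7 variables draw from only 7 values {1, 2, 3, 4, 5, 7, 8}, so each is used; only seat 3 can be 3, hence seat 3 = 3.
The 6 still-open variables together cover exactly {1, 2, 4, 5, 7, 8} — 6 values for 6 variables — and 2 appears only in seat 7's list, so seat 7 = 2.
The 5 still-open variables draw from only 5 values {1, 4, 5, 7, 8}, so each is used; only seat 1 can be 4, hence seat 1 = 4.
seat 2 and seat 4 share exactly the 2 values {5, 8}; by pigeonhole those values go to them, so strike 5, 8 from seat 6.
No further eliminations apply; seat 5 can still be any of 1, 7.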